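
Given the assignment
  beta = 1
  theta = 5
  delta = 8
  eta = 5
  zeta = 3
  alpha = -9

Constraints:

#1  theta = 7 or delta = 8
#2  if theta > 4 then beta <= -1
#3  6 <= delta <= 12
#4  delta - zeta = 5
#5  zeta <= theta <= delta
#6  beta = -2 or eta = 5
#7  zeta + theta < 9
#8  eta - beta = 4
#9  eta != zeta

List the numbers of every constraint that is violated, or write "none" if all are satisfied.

#1 theta = 5 ≠ 7, but delta = 8 = 8 (second disjunct) — holds.
#2 theta = 5 > 4, so we need beta ≤ -1; but beta = 1 > -1 — fails.
#3 delta = 8 lies in [6, 12] — holds.
#4 delta - zeta = 8 - 3 = 5 — holds.
#5 values 3 <= 5 <= 8 — holds.
#6 beta = 1 ≠ -2, but eta = 5 = 5 (second disjunct) — holds.
#7 zeta + theta = 3 + 5 = 8; 8 < 9 — holds.
#8 eta - beta = 5 - 1 = 4 — holds.
#9 eta = 5, zeta = 3; distinct — holds.

No — constraint 2 is not satisfied.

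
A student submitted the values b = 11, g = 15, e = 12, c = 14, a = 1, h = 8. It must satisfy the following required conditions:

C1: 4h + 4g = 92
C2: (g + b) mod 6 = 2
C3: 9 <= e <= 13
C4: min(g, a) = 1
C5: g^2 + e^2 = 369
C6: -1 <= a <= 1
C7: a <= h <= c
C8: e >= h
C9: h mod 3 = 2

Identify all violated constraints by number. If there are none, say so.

The assignment satisfies every constraint.

C1: 4h + 4g = 4(8) + 4(15) = 92 — OK.
C2: g + b = 26; 26 mod 6 = 2 — OK.
C3: e = 12 lies in [9, 13] — OK.
C4: min(15, 1) = 1 — OK.
C5: g^2 + e^2 = 15^2 + 12^2 = 225 + 144 = 369 — OK.
C6: a = 1 lies in [-1, 1] — OK.
C7: values 1 <= 8 <= 14 — OK.
C8: e = 12, h = 8; 12 ≥ 8 — OK.
C9: 8 mod 3 = 2 — OK.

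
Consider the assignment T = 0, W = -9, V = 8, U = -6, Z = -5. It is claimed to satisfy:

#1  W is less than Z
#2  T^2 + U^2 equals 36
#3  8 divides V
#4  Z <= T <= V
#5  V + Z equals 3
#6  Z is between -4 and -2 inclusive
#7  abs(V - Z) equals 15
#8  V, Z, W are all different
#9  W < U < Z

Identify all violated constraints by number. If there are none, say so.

#1 W = -9, Z = -5; -9 < -5  ✔
#2 T^2 + U^2 = 0^2 + (-6)^2 = 0 + 36 = 36  ✔
#3 8 / 8 = 1, so 8 divides 8  ✔
#4 values -5 <= 0 <= 8  ✔
#5 V + Z = 8 + (-5) = 3  ✔
#6 Z = -5 is outside [-4, -2]  ✘
#7 abs(8 - (-5)) = 13, not 15  ✘
#8 values 8, -5, -9 are pairwise distinct  ✔
#9 values -9 < -6 < -5  ✔

Constraints 6, 7 do not hold.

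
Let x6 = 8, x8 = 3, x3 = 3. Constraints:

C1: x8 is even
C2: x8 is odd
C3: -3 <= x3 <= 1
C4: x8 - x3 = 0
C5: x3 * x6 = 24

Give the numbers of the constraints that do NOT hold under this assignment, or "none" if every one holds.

No — constraints 1 and 3 are not satisfied.

C1: x8 = 3 is odd  ✗
C2: x8 = 3 is odd  ✓
C3: x3 = 3 is outside [-3, 1]  ✗
C4: x8 - x3 = 3 - 3 = 0  ✓
C5: x3 * x6 = 3 * 8 = 24  ✓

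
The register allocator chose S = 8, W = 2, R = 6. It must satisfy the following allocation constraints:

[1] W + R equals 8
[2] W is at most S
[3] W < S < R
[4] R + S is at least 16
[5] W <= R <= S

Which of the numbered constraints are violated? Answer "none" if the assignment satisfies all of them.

Constraints 3 and 4 are violated.

[1] W + R = 2 + 6 = 8 — holds.
[2] W = 2, S = 8; 2 ≤ 8 — holds.
[3] values 2, 8, 6; S = 8 is not < R = 6 — fails.
[4] R + S = 6 + 8 = 14; 14 < 16, bound 16 not met — fails.
[5] values 2 <= 6 <= 8 — holds.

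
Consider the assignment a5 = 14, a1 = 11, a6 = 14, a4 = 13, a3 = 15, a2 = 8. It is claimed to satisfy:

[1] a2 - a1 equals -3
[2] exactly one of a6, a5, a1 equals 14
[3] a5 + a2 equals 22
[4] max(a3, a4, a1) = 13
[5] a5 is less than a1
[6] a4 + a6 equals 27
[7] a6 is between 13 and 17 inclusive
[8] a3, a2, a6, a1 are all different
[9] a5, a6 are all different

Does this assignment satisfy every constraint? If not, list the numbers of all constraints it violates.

Constraints 2, 4, 5, and 9 do not hold.

[1] a2 - a1 = 8 - 11 = -3  ✓
[2] a6=14, a5=14, a1=11; 2 of them equal 14, not exactly one  ✗
[3] a5 + a2 = 14 + 8 = 22  ✓
[4] max(15, 13, 11) = 15, not 13  ✗
[5] a5 = 14, a1 = 11; 14 ≥ 11 (want <)  ✗
[6] a4 + a6 = 13 + 14 = 27  ✓
[7] a6 = 14 lies in [13, 17]  ✓
[8] values 15, 8, 14, 11 are pairwise distinct  ✓
[9] a5 = a6 = 14, not all different  ✗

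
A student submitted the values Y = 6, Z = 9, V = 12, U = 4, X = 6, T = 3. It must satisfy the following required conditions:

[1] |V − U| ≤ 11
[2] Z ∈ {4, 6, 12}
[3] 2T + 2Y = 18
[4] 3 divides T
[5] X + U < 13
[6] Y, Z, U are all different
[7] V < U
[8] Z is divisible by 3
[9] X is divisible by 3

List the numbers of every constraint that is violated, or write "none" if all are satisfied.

[1] |12 − 4| = 8; 8 ≤ 11  holds
[2] Z = 9 is not in {4, 6, 12}  fails
[3] 2T + 2Y = 2(3) + 2(6) = 18  holds
[4] 3 / 3 = 1, so 3 divides 3  holds
[5] X + U = 6 + 4 = 10; 10 < 13  holds
[6] values 6, 9, 4 are pairwise distinct  holds
[7] V = 12, U = 4; 12 ≥ 4 (want <)  fails
[8] 9 / 3 = 3, so 3 divides 9  holds
[9] 6 / 3 = 2, so 3 divides 6  holds

The assignment fails constraints 2, 7.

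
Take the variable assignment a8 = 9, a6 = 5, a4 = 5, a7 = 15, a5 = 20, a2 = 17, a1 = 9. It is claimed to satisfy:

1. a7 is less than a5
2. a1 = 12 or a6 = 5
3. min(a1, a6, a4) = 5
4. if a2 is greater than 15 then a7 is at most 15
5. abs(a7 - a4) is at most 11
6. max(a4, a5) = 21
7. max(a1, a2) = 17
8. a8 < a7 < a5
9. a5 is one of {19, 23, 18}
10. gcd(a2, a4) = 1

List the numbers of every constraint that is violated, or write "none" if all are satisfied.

Constraints 6 and 9 are violated.

1. a7 = 15, a5 = 20; 15 < 20  yes
2. a1 = 9 ≠ 12, but a6 = 5 = 5 (second disjunct)  yes
3. min(9, 5, 5) = 5  yes
4. a2 = 17 > 15, so we need a7 ≤ 15; a7 = 15 ≤ 15  yes
5. abs(15 - 5) = 10; 10 ≤ 11  yes
6. max(5, 20) = 20, not 21  no
7. max(9, 17) = 17  yes
8. values 9 < 15 < 20  yes
9. a5 = 20 is not in {19, 23, 18}  no
10. gcd(17, 5) = 1  yes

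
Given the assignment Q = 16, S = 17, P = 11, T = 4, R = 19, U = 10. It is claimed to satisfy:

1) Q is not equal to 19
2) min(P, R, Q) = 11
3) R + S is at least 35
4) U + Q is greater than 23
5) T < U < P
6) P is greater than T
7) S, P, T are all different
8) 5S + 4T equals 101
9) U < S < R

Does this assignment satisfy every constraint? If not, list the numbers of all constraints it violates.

The assignment satisfies every constraint.

1) Q = 16, and 16 ≠ 19  OK
2) min(11, 19, 16) = 11  OK
3) R + S = 19 + 17 = 36; 36 ≥ 35  OK
4) U + Q = 10 + 16 = 26; 26 > 23  OK
5) values 4 < 10 < 11  OK
6) P = 11, T = 4; 11 > 4  OK
7) values 17, 11, 4 are pairwise distinct  OK
8) 5S + 4T = 5(17) + 4(4) = 101  OK
9) values 10 < 17 < 19  OK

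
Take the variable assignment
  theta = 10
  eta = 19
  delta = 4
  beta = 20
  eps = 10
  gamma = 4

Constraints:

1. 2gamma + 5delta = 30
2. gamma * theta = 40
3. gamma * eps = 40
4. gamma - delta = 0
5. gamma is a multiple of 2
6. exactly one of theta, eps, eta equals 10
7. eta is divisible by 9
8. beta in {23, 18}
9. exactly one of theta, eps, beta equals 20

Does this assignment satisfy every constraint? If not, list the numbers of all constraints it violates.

The assignment fails constraints 1, 6, 7, 8.

1. 2gamma + 5delta = 2(4) + 5(4) = 28, not 30 — violated.
2. gamma * theta = 4 * 10 = 40 — OK.
3. gamma * eps = 4 * 10 = 40 — OK.
4. gamma - delta = 4 - 4 = 0 — OK.
5. 4 / 2 = 2, so 2 divides 4 — OK.
6. theta=10, eps=10, eta=19; 2 of them equal 10, not exactly one — violated.
7. 19 = 9*2 + 1, so 9 does not divide 19 — violated.
8. beta = 20 is not in {23, 18} — violated.
9. theta=10, eps=10, beta=20; 1 of them equals 20 — OK.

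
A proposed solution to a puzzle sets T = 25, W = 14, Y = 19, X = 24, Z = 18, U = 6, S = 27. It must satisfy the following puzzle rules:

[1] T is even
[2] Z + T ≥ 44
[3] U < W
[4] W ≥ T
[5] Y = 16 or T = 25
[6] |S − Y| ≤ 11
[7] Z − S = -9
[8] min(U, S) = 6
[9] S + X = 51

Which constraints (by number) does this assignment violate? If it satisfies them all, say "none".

No — constraints 1, 2, and 4 are not satisfied.

[1] T = 25 is odd  ✘
[2] Z + T = 18 + 25 = 43; 43 < 44, bound 44 not met  ✘
[3] U = 6, W = 14; 6 < 14  ✔
[4] W = 14, T = 25; 14 < 25 (want ≥)  ✘
[5] Y = 19 ≠ 16, but T = 25 = 25 (second disjunct)  ✔
[6] |27 − 19| = 8; 8 ≤ 11  ✔
[7] Z − S = 18 − 27 = -9  ✔
[8] min(6, 27) = 6  ✔
[9] S + X = 27 + 24 = 51  ✔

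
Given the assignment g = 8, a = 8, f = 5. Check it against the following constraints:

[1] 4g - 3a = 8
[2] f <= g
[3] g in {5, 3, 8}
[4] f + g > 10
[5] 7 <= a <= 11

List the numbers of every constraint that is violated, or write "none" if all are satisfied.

[1] 4g - 3a = 4(8) - 3(8) = 8  OK
[2] f = 5, g = 8; 5 ≤ 8  OK
[3] g = 8 is in {5, 3, 8}  OK
[4] f + g = 5 + 8 = 13; 13 > 10  OK
[5] a = 8 lies in [7, 11]  OK

All constraints are satisfied.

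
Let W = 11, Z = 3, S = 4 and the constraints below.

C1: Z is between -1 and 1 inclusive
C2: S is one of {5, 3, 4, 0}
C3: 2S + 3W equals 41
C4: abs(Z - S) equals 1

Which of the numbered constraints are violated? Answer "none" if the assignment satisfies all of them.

C1: Z = 3 is outside [-1, 1]  ✘
C2: S = 4 is in {5, 3, 4, 0}  ✔
C3: 2S + 3W = 2(4) + 3(11) = 41  ✔
C4: abs(3 - 4) = 1  ✔

Constraint 1 does not hold.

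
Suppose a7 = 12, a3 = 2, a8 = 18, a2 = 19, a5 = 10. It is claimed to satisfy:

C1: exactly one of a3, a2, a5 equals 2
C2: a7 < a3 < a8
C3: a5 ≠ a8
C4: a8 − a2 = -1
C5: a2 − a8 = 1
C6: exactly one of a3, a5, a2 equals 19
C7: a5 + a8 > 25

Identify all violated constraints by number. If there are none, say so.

C1: a3=2, a2=19, a5=10; 1 of them equals 2  OK
C2: values 12, 2, 18; a7 = 12 is not < a3 = 2  FAIL
C3: a5 = 10, a8 = 18; distinct  OK
C4: a8 − a2 = 18 − 19 = -1  OK
C5: a2 − a8 = 19 − 18 = 1  OK
C6: a3=2, a5=10, a2=19; 1 of them equals 19  OK
C7: a5 + a8 = 10 + 18 = 28; 28 > 25  OK

No — constraint 2 is not satisfied.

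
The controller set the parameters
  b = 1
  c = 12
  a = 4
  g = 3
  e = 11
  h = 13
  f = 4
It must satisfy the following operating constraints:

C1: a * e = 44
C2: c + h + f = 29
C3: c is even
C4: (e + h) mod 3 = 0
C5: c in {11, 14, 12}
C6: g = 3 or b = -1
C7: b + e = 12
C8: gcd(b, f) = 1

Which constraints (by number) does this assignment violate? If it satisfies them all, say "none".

The assignment satisfies every constraint.

C1: a * e = 4 * 11 = 44 — holds.
C2: c + h + f = 12 + 13 + 4 = 29 — holds.
C3: c = 12 is even — holds.
C4: e + h = 24; 24 mod 3 = 0 — holds.
C5: c = 12 is in {11, 14, 12} — holds.
C6: g = 3 = 3 (first disjunct) — holds.
C7: b + e = 1 + 11 = 12 — holds.
C8: gcd(1, 4) = 1 — holds.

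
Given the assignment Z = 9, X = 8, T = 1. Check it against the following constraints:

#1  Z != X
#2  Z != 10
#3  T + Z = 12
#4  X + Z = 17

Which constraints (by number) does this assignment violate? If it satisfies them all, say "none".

#1 Z = 9, X = 8; distinct — satisfied.
#2 Z = 9, and 9 ≠ 10 — satisfied.
#3 T + Z = 1 + 9 = 10, not 12 — violated.
#4 X + Z = 8 + 9 = 17 — satisfied.

The assignment fails constraint 3.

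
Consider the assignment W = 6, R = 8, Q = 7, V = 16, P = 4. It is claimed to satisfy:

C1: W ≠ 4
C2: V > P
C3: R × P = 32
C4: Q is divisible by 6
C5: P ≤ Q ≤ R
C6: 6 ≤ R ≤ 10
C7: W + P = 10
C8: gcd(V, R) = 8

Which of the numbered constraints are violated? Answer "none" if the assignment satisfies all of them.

C1: W = 6, and 6 ≠ 4 — OK.
C2: V = 16, P = 4; 16 > 4 — OK.
C3: R × P = 8 × 4 = 32 — OK.
C4: 7 = 6×1 + 1, so 6 does not divide 7 — violated.
C5: values 4 ≤ 7 ≤ 8 — OK.
C6: R = 8 lies in [6, 10] — OK.
C7: W + P = 6 + 4 = 10 — OK.
C8: gcd(16, 8) = 8 — OK.

The assignment fails constraint 4.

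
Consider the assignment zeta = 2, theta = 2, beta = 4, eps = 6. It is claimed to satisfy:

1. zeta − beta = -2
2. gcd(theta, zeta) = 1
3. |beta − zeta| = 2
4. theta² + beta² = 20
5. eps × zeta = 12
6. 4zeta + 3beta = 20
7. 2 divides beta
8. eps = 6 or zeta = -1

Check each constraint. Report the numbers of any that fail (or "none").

Constraint 2 does not hold.

1. zeta − beta = 2 − 4 = -2 — satisfied.
2. gcd(2, 2) = 2, not 1 — violated.
3. |4 − 2| = 2 — satisfied.
4. theta² + beta² = 2² + 4² = 4 + 16 = 20 — satisfied.
5. eps × zeta = 6 × 2 = 12 — satisfied.
6. 4zeta + 3beta = 4(2) + 3(4) = 20 — satisfied.
7. 4 / 2 = 2, so 2 divides 4 — satisfied.
8. eps = 6 = 6 (first disjunct) — satisfied.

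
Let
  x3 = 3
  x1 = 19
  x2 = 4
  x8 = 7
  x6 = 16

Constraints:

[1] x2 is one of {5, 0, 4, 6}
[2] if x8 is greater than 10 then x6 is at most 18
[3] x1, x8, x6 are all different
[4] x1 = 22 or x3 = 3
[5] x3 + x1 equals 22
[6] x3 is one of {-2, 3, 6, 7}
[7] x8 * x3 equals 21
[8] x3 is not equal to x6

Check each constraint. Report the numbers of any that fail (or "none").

All constraints are satisfied.

[1] x2 = 4 is in {5, 0, 4, 6} — holds.
[2] x8 = 7, not > 10; antecedent false, conditional vacuously true — holds.
[3] values 19, 7, 16 are pairwise distinct — holds.
[4] x1 = 19 ≠ 22, but x3 = 3 = 3 (second disjunct) — holds.
[5] x3 + x1 = 3 + 19 = 22 — holds.
[6] x3 = 3 is in {-2, 3, 6, 7} — holds.
[7] x8 * x3 = 7 * 3 = 21 — holds.
[8] x3 = 3, x6 = 16; distinct — holds.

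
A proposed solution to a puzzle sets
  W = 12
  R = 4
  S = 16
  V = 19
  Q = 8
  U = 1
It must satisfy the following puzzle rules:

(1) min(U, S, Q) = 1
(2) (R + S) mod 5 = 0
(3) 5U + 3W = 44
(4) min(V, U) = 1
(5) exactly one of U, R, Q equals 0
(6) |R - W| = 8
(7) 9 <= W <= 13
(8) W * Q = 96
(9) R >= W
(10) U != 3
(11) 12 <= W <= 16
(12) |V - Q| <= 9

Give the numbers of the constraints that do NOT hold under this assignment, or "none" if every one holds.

Violated: 3, 5, 9, 12.

(1) min(1, 16, 8) = 1  yes
(2) R + S = 20; 20 mod 5 = 0  yes
(3) 5U + 3W = 5(1) + 3(12) = 41, not 44  no
(4) min(19, 1) = 1  yes
(5) U=1, R=4, Q=8; 0 of them equal 0, not exactly one  no
(6) |4 - 12| = 8  yes
(7) W = 12 lies in [9, 13]  yes
(8) W * Q = 12 * 8 = 96  yes
(9) R = 4, W = 12; 4 < 12 (want ≥)  no
(10) U = 1, and 1 ≠ 3  yes
(11) W = 12 lies in [12, 16]  yes
(12) |19 - 8| = 11; 11 > 9, exceeds bound 9  no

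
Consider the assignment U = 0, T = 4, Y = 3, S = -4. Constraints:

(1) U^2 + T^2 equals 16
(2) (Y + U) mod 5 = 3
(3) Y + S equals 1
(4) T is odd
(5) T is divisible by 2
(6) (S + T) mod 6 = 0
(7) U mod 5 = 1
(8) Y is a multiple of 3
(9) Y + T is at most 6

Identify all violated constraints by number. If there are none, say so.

(1) U^2 + T^2 = 0^2 + 4^2 = 0 + 16 = 16  ✓
(2) Y + U = 3; 3 mod 5 = 3  ✓
(3) Y + S = 3 + (-4) = -1, not 1  ✗
(4) T = 4 is even  ✗
(5) 4 / 2 = 2, so 2 divides 4  ✓
(6) S + T = 0; 0 mod 6 = 0  ✓
(7) 0 mod 5 = 0, not 1  ✗
(8) 3 / 3 = 1, so 3 divides 3  ✓
(9) Y + T = 3 + 4 = 7; 7 > 6, bound 6 not met  ✗

Constraints 3, 4, 7, and 9 are violated.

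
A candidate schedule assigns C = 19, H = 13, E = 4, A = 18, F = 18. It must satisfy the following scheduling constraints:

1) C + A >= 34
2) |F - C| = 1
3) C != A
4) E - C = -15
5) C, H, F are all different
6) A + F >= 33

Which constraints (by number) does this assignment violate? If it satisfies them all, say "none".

1) C + A = 19 + 18 = 37; 37 ≥ 34 — satisfied.
2) |18 - 19| = 1 — satisfied.
3) C = 19, A = 18; distinct — satisfied.
4) E - C = 4 - 19 = -15 — satisfied.
5) values 19, 13, 18 are pairwise distinct — satisfied.
6) A + F = 18 + 18 = 36; 36 ≥ 33 — satisfied.

None — every constraint holds.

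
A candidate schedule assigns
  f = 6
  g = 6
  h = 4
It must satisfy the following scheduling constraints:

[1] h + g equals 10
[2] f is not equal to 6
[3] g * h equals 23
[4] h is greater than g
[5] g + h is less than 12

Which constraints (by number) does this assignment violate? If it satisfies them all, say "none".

[1] h + g = 4 + 6 = 10 — holds.
[2] f = 6, but 6 is required to differ — fails.
[3] g * h = 6 * 4 = 24, not 23 — fails.
[4] h = 4, g = 6; 4 ≤ 6 (want >) — fails.
[5] g + h = 6 + 4 = 10; 10 < 12 — holds.

Constraints 2, 3, 4 do not hold.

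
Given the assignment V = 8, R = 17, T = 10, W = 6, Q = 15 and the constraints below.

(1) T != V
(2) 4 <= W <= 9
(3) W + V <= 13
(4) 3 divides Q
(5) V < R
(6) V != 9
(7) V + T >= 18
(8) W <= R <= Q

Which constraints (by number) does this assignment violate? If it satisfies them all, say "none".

Constraints 3, 8 do not hold.

(1) T = 10, V = 8; distinct — holds.
(2) W = 6 lies in [4, 9] — holds.
(3) W + V = 6 + 8 = 14; 14 > 13, bound 13 not met — fails.
(4) 15 / 3 = 5, so 3 divides 15 — holds.
(5) V = 8, R = 17; 8 < 17 — holds.
(6) V = 8, and 8 ≠ 9 — holds.
(7) V + T = 8 + 10 = 18; 18 ≥ 18 — holds.
(8) values 6, 17, 15; R = 17 is not <= Q = 15 — fails.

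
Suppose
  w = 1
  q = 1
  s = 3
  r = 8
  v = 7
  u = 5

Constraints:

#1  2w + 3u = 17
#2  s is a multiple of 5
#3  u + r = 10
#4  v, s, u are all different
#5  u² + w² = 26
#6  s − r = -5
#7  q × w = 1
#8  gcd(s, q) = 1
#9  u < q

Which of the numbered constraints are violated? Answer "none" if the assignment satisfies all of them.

#1 2w + 3u = 2(1) + 3(5) = 17 — holds.
#2 3 = 5×0 + 3, so 5 does not divide 3 — fails.
#3 u + r = 5 + 8 = 13, not 10 — fails.
#4 values 7, 3, 5 are pairwise distinct — holds.
#5 u² + w² = 5² + 1² = 25 + 1 = 26 — holds.
#6 s − r = 3 − 8 = -5 — holds.
#7 q × w = 1 × 1 = 1 — holds.
#8 gcd(3, 1) = 1 — holds.
#9 u = 5, q = 1; 5 ≥ 1 (want <) — fails.

Violated: 2, 3, 9.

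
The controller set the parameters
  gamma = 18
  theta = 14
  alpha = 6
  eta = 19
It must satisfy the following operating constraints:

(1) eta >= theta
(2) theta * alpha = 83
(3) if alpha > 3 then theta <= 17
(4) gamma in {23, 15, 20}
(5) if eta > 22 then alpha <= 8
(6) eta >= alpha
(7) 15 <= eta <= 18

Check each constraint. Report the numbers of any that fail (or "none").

Violated: 2, 4, 7.

(1) eta = 19, theta = 14; 19 ≥ 14  ✓
(2) theta * alpha = 14 * 6 = 84, not 83  ✗
(3) alpha = 6 > 3, so we need theta ≤ 17; theta = 14 ≤ 17  ✓
(4) gamma = 18 is not in {23, 15, 20}  ✗
(5) eta = 19, not > 22; antecedent false, conditional vacuously true  ✓
(6) eta = 19, alpha = 6; 19 ≥ 6  ✓
(7) eta = 19 is outside [15, 18]  ✗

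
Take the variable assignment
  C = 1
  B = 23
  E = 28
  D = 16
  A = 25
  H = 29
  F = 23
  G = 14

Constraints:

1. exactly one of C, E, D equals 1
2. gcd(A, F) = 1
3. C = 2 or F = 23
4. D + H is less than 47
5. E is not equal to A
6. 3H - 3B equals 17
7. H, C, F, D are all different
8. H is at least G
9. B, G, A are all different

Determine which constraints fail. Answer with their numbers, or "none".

The assignment fails constraint 6.

1. C=1, E=28, D=16; 1 of them equals 1  holds
2. gcd(25, 23) = 1  holds
3. C = 1 ≠ 2, but F = 23 = 23 (second disjunct)  holds
4. D + H = 16 + 29 = 45; 45 < 47  holds
5. E = 28, A = 25; distinct  holds
6. 3H - 3B = 3(29) - 3(23) = 18, not 17  fails
7. values 29, 1, 23, 16 are pairwise distinct  holds
8. H = 29, G = 14; 29 ≥ 14  holds
9. values 23, 14, 25 are pairwise distinct  holds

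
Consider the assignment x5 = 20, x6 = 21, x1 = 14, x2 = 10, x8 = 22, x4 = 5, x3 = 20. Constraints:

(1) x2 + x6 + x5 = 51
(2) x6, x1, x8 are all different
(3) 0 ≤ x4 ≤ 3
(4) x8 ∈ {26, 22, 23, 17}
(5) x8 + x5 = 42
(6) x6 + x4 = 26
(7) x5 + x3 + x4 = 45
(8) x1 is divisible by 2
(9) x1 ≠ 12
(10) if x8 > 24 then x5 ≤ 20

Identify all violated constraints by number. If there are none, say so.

The assignment fails constraint 3.

(1) x2 + x6 + x5 = 10 + 21 + 20 = 51 — holds.
(2) values 21, 14, 22 are pairwise distinct — holds.
(3) x4 = 5 is outside [0, 3] — does not hold.
(4) x8 = 22 is in {26, 22, 23, 17} — holds.
(5) x8 + x5 = 22 + 20 = 42 — holds.
(6) x6 + x4 = 21 + 5 = 26 — holds.
(7) x5 + x3 + x4 = 20 + 20 + 5 = 45 — holds.
(8) 14 / 2 = 7, so 2 divides 14 — holds.
(9) x1 = 14, and 14 ≠ 12 — holds.
(10) x8 = 22, not > 24; antecedent false, conditional vacuously true — holds.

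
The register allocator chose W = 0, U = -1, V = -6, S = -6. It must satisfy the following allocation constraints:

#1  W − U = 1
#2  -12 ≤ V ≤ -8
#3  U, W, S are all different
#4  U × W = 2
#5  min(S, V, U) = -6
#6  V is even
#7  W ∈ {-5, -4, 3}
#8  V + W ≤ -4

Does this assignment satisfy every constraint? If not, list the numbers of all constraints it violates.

#1 W − U = 0 − (-1) = 1 — OK.
#2 V = -6 is outside [-12, -8] — violated.
#3 values -1, 0, -6 are pairwise distinct — OK.
#4 U × W = -1 × 0 = 0, not 2 — violated.
#5 min(-6, -6, -1) = -6 — OK.
#6 V = -6 is even — OK.
#7 W = 0 is not in {-5, -4, 3} — violated.
#8 V + W = -6 + 0 = -6; -6 ≤ -4 — OK.

Constraints 2, 4, 7 are violated.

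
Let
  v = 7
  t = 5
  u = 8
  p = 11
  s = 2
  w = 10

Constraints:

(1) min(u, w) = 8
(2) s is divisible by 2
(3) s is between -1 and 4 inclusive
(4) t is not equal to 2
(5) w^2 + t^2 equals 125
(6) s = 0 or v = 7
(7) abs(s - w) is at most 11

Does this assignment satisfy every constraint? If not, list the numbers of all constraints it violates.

(1) min(8, 10) = 8  ✔
(2) 2 / 2 = 1, so 2 divides 2  ✔
(3) s = 2 lies in [-1, 4]  ✔
(4) t = 5, and 5 ≠ 2  ✔
(5) w^2 + t^2 = 10^2 + 5^2 = 100 + 25 = 125  ✔
(6) s = 2 ≠ 0, but v = 7 = 7 (second disjunct)  ✔
(7) abs(2 - 10) = 8; 8 ≤ 11  ✔

The assignment satisfies every constraint.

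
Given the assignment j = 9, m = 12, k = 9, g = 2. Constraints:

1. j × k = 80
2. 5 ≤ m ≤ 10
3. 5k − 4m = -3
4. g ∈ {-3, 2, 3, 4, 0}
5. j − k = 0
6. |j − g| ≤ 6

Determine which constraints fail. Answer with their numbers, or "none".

1. j × k = 9 × 9 = 81, not 80  false
2. m = 12 is outside [5, 10]  false
3. 5k − 4m = 5(9) − 4(12) = -3  true
4. g = 2 is in {-3, 2, 3, 4, 0}  true
5. j − k = 9 − 9 = 0  true
6. |9 − 2| = 7; 7 > 6, exceeds bound 6  false

Constraints 1, 2, 6 do not hold.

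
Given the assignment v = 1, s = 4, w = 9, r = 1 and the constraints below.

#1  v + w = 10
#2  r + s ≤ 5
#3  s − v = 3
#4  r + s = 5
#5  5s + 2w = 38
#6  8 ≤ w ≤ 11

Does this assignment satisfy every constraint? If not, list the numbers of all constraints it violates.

No violations.

#1 v + w = 1 + 9 = 10  holds
#2 r + s = 1 + 4 = 5; 5 ≤ 5  holds
#3 s − v = 4 − 1 = 3  holds
#4 r + s = 1 + 4 = 5  holds
#5 5s + 2w = 5(4) + 2(9) = 38  holds
#6 w = 9 lies in [8, 11]  holds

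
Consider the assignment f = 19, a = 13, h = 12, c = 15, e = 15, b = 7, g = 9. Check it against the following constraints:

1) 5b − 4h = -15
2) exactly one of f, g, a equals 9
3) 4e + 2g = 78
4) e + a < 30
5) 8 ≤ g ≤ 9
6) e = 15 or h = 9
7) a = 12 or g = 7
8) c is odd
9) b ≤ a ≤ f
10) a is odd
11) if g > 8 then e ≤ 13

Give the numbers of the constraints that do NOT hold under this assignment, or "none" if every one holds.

1) 5b − 4h = 5(7) − 4(12) = -13, not -15 — does not hold.
2) f=19, g=9, a=13; 1 of them equals 9 — holds.
3) 4e + 2g = 4(15) + 2(9) = 78 — holds.
4) e + a = 15 + 13 = 28; 28 < 30 — holds.
5) g = 9 lies in [8, 9] — holds.
6) e = 15 = 15 (first disjunct) — holds.
7) a = 13 ≠ 12 and g = 9 ≠ 7; both disjuncts false — does not hold.
8) c = 15 is odd — holds.
9) values 7 ≤ 13 ≤ 19 — holds.
10) a = 13 is odd — holds.
11) g = 9 > 8, so we need e ≤ 13; but e = 15 > 13 — does not hold.

Constraints 1, 7, 11 are violated.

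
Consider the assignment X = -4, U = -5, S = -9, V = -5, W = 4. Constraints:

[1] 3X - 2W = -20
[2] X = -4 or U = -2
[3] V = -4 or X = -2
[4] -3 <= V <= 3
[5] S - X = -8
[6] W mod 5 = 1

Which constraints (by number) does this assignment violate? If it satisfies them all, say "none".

The assignment fails constraints 3, 4, 5, 6.

[1] 3X - 2W = 3(-4) - 2(4) = -20  ✓
[2] X = -4 = -4 (first disjunct)  ✓
[3] V = -5 ≠ -4 and X = -4 ≠ -2; both disjuncts false  ✗
[4] V = -5 is outside [-3, 3]  ✗
[5] S - X = -9 - (-4) = -5, not -8  ✗
[6] 4 mod 5 = 4, not 1  ✗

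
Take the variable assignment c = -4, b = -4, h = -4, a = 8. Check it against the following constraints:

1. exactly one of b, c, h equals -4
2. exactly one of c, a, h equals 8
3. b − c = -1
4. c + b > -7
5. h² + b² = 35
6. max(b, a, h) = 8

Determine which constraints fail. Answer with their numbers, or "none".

1. b=-4, c=-4, h=-4; 3 of them equal -4, not exactly one — violated.
2. c=-4, a=8, h=-4; 1 of them equals 8 — satisfied.
3. b − c = -4 − (-4) = 0, not -1 — violated.
4. c + b = -4 + (-4) = -8; -8 ≤ -7, bound -7 not met — violated.
5. h² + b² = (-4)² + (-4)² = 16 + 16 = 32, not 35 — violated.
6. max(-4, 8, -4) = 8 — satisfied.

The assignment fails constraints 1, 3, 4, 5.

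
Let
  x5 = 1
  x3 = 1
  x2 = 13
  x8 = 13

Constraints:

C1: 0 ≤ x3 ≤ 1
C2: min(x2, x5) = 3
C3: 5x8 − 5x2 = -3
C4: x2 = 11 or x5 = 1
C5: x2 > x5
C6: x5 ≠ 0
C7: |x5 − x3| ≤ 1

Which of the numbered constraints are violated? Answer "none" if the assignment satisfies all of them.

C1: x3 = 1 lies in [0, 1] — holds.
C2: min(13, 1) = 1, not 3 — does not hold.
C3: 5x8 − 5x2 = 5(13) − 5(13) = 0, not -3 — does not hold.
C4: x2 = 13 ≠ 11, but x5 = 1 = 1 (second disjunct) — holds.
C5: x2 = 13, x5 = 1; 13 > 1 — holds.
C6: x5 = 1, and 1 ≠ 0 — holds.
C7: |1 − 1| = 0; 0 ≤ 1 — holds.

Constraints 2, 3 do not hold.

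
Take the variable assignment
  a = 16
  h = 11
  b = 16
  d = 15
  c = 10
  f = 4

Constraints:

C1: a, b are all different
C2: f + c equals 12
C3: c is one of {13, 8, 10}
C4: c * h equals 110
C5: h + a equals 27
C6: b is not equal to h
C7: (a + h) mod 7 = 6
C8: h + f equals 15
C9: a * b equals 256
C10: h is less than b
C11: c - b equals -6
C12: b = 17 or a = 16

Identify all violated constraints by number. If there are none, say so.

C1: a = b = 16, not all different — violated.
C2: f + c = 4 + 10 = 14, not 12 — violated.
C3: c = 10 is in {13, 8, 10} — satisfied.
C4: c * h = 10 * 11 = 110 — satisfied.
C5: h + a = 11 + 16 = 27 — satisfied.
C6: b = 16, h = 11; distinct — satisfied.
C7: a + h = 27; 27 mod 7 = 6 — satisfied.
C8: h + f = 11 + 4 = 15 — satisfied.
C9: a * b = 16 * 16 = 256 — satisfied.
C10: h = 11, b = 16; 11 < 16 — satisfied.
C11: c - b = 10 - 16 = -6 — satisfied.
C12: b = 16 ≠ 17, but a = 16 = 16 (second disjunct) — satisfied.

Constraints 1, 2 do not hold.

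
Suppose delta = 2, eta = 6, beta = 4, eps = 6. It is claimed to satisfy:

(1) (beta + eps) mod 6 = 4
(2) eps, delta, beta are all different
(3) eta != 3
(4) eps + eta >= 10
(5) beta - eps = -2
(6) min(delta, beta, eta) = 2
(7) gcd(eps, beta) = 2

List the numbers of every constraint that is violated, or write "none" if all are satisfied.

No violations.

(1) beta + eps = 10; 10 mod 6 = 4 — holds.
(2) values 6, 2, 4 are pairwise distinct — holds.
(3) eta = 6, and 6 ≠ 3 — holds.
(4) eps + eta = 6 + 6 = 12; 12 ≥ 10 — holds.
(5) beta - eps = 4 - 6 = -2 — holds.
(6) min(2, 4, 6) = 2 — holds.
(7) gcd(6, 4) = 2 — holds.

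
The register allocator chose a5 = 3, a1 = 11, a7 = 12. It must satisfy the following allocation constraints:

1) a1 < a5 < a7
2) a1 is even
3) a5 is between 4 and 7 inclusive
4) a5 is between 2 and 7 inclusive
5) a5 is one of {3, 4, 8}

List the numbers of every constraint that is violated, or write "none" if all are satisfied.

No — constraints 1, 2, 3 are not satisfied.

1) values 11, 3, 12; a1 = 11 is not < a5 = 3 — fails.
2) a1 = 11 is odd — fails.
3) a5 = 3 is outside [4, 7] — fails.
4) a5 = 3 lies in [2, 7] — holds.
5) a5 = 3 is in {3, 4, 8} — holds.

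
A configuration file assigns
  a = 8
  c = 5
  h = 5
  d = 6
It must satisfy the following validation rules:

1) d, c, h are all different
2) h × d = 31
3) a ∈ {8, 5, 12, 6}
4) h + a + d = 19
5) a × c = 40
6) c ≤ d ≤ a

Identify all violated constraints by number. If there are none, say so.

1) c = h = 5, not all different — violated.
2) h × d = 5 × 6 = 30, not 31 — violated.
3) a = 8 is in {8, 5, 12, 6} — OK.
4) h + a + d = 5 + 8 + 6 = 19 — OK.
5) a × c = 8 × 5 = 40 — OK.
6) values 5 ≤ 6 ≤ 8 — OK.

Constraints 1 and 2 are violated.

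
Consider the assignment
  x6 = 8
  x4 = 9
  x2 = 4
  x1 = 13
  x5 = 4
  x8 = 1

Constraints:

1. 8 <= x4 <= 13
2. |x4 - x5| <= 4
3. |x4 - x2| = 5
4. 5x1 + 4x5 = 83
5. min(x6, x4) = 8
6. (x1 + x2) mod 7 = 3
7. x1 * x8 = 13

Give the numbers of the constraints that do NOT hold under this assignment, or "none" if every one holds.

1. x4 = 9 lies in [8, 13] — satisfied.
2. |9 - 4| = 5; 5 > 4, exceeds bound 4 — violated.
3. |9 - 4| = 5 — satisfied.
4. 5x1 + 4x5 = 5(13) + 4(4) = 81, not 83 — violated.
5. min(8, 9) = 8 — satisfied.
6. x1 + x2 = 17; 17 mod 7 = 3 — satisfied.
7. x1 * x8 = 13 * 1 = 13 — satisfied.

No — constraints 2, 4 are not satisfied.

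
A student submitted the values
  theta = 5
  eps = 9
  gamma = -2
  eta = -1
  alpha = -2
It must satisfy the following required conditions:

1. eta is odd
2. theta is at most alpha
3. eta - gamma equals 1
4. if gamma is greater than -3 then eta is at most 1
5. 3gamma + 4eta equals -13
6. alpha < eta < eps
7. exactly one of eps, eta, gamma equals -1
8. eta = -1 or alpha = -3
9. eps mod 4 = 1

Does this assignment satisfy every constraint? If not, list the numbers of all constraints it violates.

1. eta = -1 is odd — OK.
2. theta = 5, alpha = -2; 5 > -2 (want ≤) — violated.
3. eta - gamma = -1 - (-2) = 1 — OK.
4. gamma = -2 > -3, so we need eta ≤ 1; eta = -1 ≤ 1 — OK.
5. 3gamma + 4eta = 3(-2) + 4(-1) = -10, not -13 — violated.
6. values -2 < -1 < 9 — OK.
7. eps=9, eta=-1, gamma=-2; 1 of them equals -1 — OK.
8. eta = -1 = -1 (first disjunct) — OK.
9. 9 mod 4 = 1 — OK.

Violated: 2, 5.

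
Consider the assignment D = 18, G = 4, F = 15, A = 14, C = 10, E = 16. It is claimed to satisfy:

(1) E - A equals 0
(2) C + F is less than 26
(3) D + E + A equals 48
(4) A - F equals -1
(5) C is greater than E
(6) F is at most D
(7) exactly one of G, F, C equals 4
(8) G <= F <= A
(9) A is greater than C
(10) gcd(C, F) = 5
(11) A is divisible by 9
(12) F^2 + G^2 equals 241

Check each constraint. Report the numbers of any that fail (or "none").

(1) E - A = 16 - 14 = 2, not 0 — does not hold.
(2) C + F = 10 + 15 = 25; 25 < 26 — holds.
(3) D + E + A = 18 + 16 + 14 = 48 — holds.
(4) A - F = 14 - 15 = -1 — holds.
(5) C = 10, E = 16; 10 ≤ 16 (want >) — does not hold.
(6) F = 15, D = 18; 15 ≤ 18 — holds.
(7) G=4, F=15, C=10; 1 of them equals 4 — holds.
(8) values 4, 15, 14; F = 15 is not <= A = 14 — does not hold.
(9) A = 14, C = 10; 14 > 10 — holds.
(10) gcd(10, 15) = 5 — holds.
(11) 14 = 9*1 + 5, so 9 does not divide 14 — does not hold.
(12) F^2 + G^2 = 15^2 + 4^2 = 225 + 16 = 241 — holds.

The assignment fails constraints 1, 5, 8, 11.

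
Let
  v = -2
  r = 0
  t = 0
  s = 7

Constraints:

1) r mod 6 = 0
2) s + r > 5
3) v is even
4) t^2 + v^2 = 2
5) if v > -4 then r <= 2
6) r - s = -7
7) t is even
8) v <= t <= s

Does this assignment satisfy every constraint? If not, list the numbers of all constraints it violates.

1) 0 mod 6 = 0 — satisfied.
2) s + r = 7 + 0 = 7; 7 > 5 — satisfied.
3) v = -2 is even — satisfied.
4) t^2 + v^2 = 0^2 + (-2)^2 = 0 + 4 = 4, not 2 — violated.
5) v = -2 > -4, so we need r ≤ 2; r = 0 ≤ 2 — satisfied.
6) r - s = 0 - 7 = -7 — satisfied.
7) t = 0 is even — satisfied.
8) values -2 <= 0 <= 7 — satisfied.

The assignment fails constraint 4.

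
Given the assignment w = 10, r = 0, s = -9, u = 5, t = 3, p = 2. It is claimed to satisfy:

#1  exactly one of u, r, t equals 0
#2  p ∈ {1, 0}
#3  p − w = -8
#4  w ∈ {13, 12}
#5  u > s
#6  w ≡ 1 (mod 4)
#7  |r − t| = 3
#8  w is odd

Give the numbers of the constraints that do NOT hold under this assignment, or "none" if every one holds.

#1 u=5, r=0, t=3; 1 of them equals 0  ✓
#2 p = 2 is not in {1, 0}  ✗
#3 p − w = 2 − 10 = -8  ✓
#4 w = 10 is not in {13, 12}  ✗
#5 u = 5, s = -9; 5 > -9  ✓
#6 10 mod 4 = 2, not 1  ✗
#7 |0 − 3| = 3  ✓
#8 w = 10 is even  ✗

Constraints 2, 4, 6, 8 are violated.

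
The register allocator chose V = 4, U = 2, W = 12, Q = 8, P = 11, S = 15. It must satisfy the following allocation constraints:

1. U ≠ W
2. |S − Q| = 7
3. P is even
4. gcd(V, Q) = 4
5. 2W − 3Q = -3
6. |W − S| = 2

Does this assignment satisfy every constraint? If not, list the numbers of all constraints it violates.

Constraints 3, 5, and 6 do not hold.

1. U = 2, W = 12; distinct  OK
2. |15 − 8| = 7  OK
3. P = 11 is odd  FAIL
4. gcd(4, 8) = 4  OK
5. 2W − 3Q = 2(12) − 3(8) = 0, not -3  FAIL
6. |12 − 15| = 3, not 2  FAIL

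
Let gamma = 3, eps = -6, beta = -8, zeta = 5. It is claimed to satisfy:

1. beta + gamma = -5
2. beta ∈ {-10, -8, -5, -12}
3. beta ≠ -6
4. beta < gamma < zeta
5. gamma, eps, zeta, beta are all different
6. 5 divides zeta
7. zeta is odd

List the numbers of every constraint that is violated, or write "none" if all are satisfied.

1. beta + gamma = -8 + 3 = -5  OK
2. beta = -8 is in {-10, -8, -5, -12}  OK
3. beta = -8, and -8 ≠ -6  OK
4. values -8 < 3 < 5  OK
5. values 3, -6, 5, -8 are pairwise distinct  OK
6. 5 / 5 = 1, so 5 divides 5  OK
7. zeta = 5 is odd  OK

The assignment satisfies every constraint.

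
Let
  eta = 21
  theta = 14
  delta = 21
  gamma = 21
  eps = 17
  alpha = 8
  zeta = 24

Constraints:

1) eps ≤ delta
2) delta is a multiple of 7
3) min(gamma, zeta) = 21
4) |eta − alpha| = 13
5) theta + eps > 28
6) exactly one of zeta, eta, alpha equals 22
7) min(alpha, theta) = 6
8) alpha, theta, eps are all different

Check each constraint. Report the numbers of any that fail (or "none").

The assignment fails constraints 6 and 7.

1) eps = 17, delta = 21; 17 ≤ 21  ✔
2) 21 / 7 = 3, so 7 divides 21  ✔
3) min(21, 24) = 21  ✔
4) |21 − 8| = 13  ✔
5) theta + eps = 14 + 17 = 31; 31 > 28  ✔
6) zeta=24, eta=21, alpha=8; 0 of them equal 22, not exactly one  ✘
7) min(8, 14) = 8, not 6  ✘
8) values 8, 14, 17 are pairwise distinct  ✔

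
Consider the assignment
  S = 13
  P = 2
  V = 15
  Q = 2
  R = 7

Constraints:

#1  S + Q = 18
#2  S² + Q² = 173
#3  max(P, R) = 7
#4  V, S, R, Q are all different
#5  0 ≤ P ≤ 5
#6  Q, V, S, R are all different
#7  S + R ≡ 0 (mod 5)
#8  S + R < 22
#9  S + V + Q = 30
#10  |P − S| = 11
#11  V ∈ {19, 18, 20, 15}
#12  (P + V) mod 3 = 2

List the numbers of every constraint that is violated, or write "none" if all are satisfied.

No — constraint 1 is not satisfied.

#1 S + Q = 13 + 2 = 15, not 18  ✘
#2 S² + Q² = 13² + 2² = 169 + 4 = 173  ✔
#3 max(2, 7) = 7  ✔
#4 values 15, 13, 7, 2 are pairwise distinct  ✔
#5 P = 2 lies in [0, 5]  ✔
#6 values 2, 15, 13, 7 are pairwise distinct  ✔
#7 S + R = 20; 20 mod 5 = 0  ✔
#8 S + R = 13 + 7 = 20; 20 < 22  ✔
#9 S + V + Q = 13 + 15 + 2 = 30  ✔
#10 |2 − 13| = 11  ✔
#11 V = 15 is in {19, 18, 20, 15}  ✔
#12 P + V = 17; 17 mod 3 = 2  ✔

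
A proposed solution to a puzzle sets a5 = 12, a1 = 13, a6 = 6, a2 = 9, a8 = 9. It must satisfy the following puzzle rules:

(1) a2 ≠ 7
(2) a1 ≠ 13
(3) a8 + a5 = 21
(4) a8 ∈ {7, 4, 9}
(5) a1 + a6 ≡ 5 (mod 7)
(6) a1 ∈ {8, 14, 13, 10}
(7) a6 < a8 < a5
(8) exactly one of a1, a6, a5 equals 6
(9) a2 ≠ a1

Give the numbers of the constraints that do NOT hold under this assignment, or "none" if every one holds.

Constraint 2 is violated.

(1) a2 = 9, and 9 ≠ 7  ✔
(2) a1 = 13, but 13 is required to differ  ✘
(3) a8 + a5 = 9 + 12 = 21  ✔
(4) a8 = 9 is in {7, 4, 9}  ✔
(5) a1 + a6 = 19; 19 mod 7 = 5  ✔
(6) a1 = 13 is in {8, 14, 13, 10}  ✔
(7) values 6 < 9 < 12  ✔
(8) a1=13, a6=6, a5=12; 1 of them equals 6  ✔
(9) a2 = 9, a1 = 13; distinct  ✔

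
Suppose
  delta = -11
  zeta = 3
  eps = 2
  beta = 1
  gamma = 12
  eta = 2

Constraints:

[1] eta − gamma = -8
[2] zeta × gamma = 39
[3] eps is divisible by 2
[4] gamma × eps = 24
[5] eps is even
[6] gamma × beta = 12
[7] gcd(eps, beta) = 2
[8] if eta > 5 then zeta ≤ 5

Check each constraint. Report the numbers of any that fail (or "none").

[1] eta − gamma = 2 − 12 = -10, not -8 — violated.
[2] zeta × gamma = 3 × 12 = 36, not 39 — violated.
[3] 2 / 2 = 1, so 2 divides 2 — satisfied.
[4] gamma × eps = 12 × 2 = 24 — satisfied.
[5] eps = 2 is even — satisfied.
[6] gamma × beta = 12 × 1 = 12 — satisfied.
[7] gcd(2, 1) = 1, not 2 — violated.
[8] eta = 2, not > 5; antecedent false, conditional vacuously true — satisfied.

The assignment fails constraints 1, 2, 7.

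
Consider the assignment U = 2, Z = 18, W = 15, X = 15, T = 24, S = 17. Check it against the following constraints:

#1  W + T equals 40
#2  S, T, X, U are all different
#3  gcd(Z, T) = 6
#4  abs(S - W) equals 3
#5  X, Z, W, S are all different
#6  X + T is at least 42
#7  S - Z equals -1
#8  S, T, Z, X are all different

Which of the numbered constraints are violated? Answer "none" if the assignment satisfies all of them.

Constraints 1, 4, 5, 6 are violated.

#1 W + T = 15 + 24 = 39, not 40  ✗
#2 values 17, 24, 15, 2 are pairwise distinct  ✓
#3 gcd(18, 24) = 6  ✓
#4 abs(17 - 15) = 2, not 3  ✗
#5 X = W = 15, not all different  ✗
#6 X + T = 15 + 24 = 39; 39 < 42, bound 42 not met  ✗
#7 S - Z = 17 - 18 = -1  ✓
#8 values 17, 24, 18, 15 are pairwise distinct  ✓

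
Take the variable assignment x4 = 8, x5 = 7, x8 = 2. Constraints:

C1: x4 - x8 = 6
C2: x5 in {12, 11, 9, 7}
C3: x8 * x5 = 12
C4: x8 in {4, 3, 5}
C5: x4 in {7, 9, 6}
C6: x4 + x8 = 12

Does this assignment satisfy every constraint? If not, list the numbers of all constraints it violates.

C1: x4 - x8 = 8 - 2 = 6  yes
C2: x5 = 7 is in {12, 11, 9, 7}  yes
C3: x8 * x5 = 2 * 7 = 14, not 12  no
C4: x8 = 2 is not in {4, 3, 5}  no
C5: x4 = 8 is not in {7, 9, 6}  no
C6: x4 + x8 = 8 + 2 = 10, not 12  no

The assignment fails constraints 3, 4, 5, 6.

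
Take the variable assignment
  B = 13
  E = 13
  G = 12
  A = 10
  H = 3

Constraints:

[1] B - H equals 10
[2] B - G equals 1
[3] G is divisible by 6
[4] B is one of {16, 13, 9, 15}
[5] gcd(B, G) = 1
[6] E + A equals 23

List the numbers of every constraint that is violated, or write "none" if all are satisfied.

The assignment satisfies every constraint.

[1] B - H = 13 - 3 = 10  ✓
[2] B - G = 13 - 12 = 1  ✓
[3] 12 / 6 = 2, so 6 divides 12  ✓
[4] B = 13 is in {16, 13, 9, 15}  ✓
[5] gcd(13, 12) = 1  ✓
[6] E + A = 13 + 10 = 23  ✓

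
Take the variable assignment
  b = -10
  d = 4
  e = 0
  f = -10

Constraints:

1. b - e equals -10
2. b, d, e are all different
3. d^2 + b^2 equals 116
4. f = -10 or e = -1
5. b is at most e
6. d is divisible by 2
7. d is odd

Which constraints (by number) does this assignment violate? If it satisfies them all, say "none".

1. b - e = -10 - 0 = -10  holds
2. values -10, 4, 0 are pairwise distinct  holds
3. d^2 + b^2 = 4^2 + (-10)^2 = 16 + 100 = 116  holds
4. f = -10 = -10 (first disjunct)  holds
5. b = -10, e = 0; -10 ≤ 0  holds
6. 4 / 2 = 2, so 2 divides 4  holds
7. d = 4 is even  fails

Violated: 7.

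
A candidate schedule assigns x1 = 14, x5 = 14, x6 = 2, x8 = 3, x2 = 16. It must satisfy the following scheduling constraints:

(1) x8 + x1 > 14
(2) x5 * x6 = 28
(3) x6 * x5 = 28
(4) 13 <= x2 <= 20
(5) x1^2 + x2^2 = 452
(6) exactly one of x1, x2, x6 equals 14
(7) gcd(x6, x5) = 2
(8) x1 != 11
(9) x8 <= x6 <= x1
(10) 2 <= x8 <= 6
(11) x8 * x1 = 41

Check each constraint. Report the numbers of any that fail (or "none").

Constraints 9 and 11 do not hold.

(1) x8 + x1 = 3 + 14 = 17; 17 > 14 — OK.
(2) x5 * x6 = 14 * 2 = 28 — OK.
(3) x6 * x5 = 2 * 14 = 28 — OK.
(4) x2 = 16 lies in [13, 20] — OK.
(5) x1^2 + x2^2 = 14^2 + 16^2 = 196 + 256 = 452 — OK.
(6) x1=14, x2=16, x6=2; 1 of them equals 14 — OK.
(7) gcd(2, 14) = 2 — OK.
(8) x1 = 14, and 14 ≠ 11 — OK.
(9) values 3, 2, 14; x8 = 3 is not <= x6 = 2 — violated.
(10) x8 = 3 lies in [2, 6] — OK.
(11) x8 * x1 = 3 * 14 = 42, not 41 — violated.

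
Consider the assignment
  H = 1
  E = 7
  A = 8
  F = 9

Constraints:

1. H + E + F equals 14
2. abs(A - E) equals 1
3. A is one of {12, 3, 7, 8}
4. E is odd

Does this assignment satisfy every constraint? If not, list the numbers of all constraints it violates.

1. H + E + F = 1 + 7 + 9 = 17, not 14  false
2. abs(8 - 7) = 1  true
3. A = 8 is in {12, 3, 7, 8}  true
4. E = 7 is odd  true

Violated: 1.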